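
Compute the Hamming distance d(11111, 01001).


Count differing positions: ^ . ^ ^ . = 3 differences

3


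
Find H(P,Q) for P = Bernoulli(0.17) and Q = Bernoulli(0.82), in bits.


H(P,Q) = -p*log2(q) - (1-p)*log2(1-q). -0.17*log2(0.82) = 0.048672; -0.83*log2(0.18) = 2.053363. H(P,Q) = 0.048672 + 2.053363 = 2.102

2.102 bits


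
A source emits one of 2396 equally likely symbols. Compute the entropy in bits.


H = log2(n) = log2(2396) = 11.2264

11.2264 bits


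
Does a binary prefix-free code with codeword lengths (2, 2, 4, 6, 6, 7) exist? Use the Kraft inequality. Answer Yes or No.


Kraft sum = sum(2^(-l_i)) = 0.6016, need <= 1. Result: satisfied (a binary prefix-free code with these lengths exists)

Yes


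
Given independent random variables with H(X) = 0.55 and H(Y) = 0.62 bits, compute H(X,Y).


For independent variables, H(X,Y) = H(X) + H(Y) = 0.55 + 0.62 = 1.17

1.17 bits


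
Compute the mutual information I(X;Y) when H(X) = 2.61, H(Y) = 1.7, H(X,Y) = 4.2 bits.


I(X;Y) = H(X) + H(Y) - H(X,Y) = 2.61 + 1.7 - 4.2 = 0.11

0.11 bits


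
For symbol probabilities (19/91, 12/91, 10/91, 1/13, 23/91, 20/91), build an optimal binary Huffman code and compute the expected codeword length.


Huffman construction (repeatedly merge the two least-probable nodes; each merge adds 1 bit to every symbol beneath it): 1/13 + 10/91 = 17/91; 12/91 + 17/91 = 29/91; 19/91 + 20/91 = 3/7; 23/91 + 29/91 = 4/7; 3/7 + 4/7 = 1. Resulting codeword lengths (in the order the probabilities were given): (2, 3, 4, 4, 2, 2). L_avg = sum(p_i * l_i) = 19/91*2 + 12/91*3 + 10/91*4 + 1/13*4 + 23/91*2 + 20/91*2 = 228/91 = 2.5055

2.5055 bits


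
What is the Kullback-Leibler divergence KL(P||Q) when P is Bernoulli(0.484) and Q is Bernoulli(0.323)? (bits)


KL = p*log2(p/q) + (1-p)*log2((1-p)/(1-q)) = 0.484*log2(0.484/0.323) + 0.516*log2(0.516/0.677) = 0.0802

0.0802 bits


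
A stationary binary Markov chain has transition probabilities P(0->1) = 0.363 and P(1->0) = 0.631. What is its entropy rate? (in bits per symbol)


Stationary distribution: pi_0 = p10/(p01+p10) = 0.6348, pi_1 = 0.3652. Entropy rate H' = pi_0*H(p01) + pi_1*H(p10) = 0.6348*0.9451 + 0.3652*0.9499 = 0.9469

0.9469 bits/symbol


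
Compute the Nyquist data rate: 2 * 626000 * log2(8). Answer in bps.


Rate = 2 * B * log2(M) = 2 * 626000 * 3.0 = 3756000.0

3756000.0 bps


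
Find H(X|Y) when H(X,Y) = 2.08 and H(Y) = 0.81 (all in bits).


H(X|Y) = H(X,Y) - H(Y) = 2.08 - 0.81 = 1.27

1.27 bits


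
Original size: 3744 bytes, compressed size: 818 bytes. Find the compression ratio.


Ratio = original / compressed = 3744 / 818 = 4.577

4.577


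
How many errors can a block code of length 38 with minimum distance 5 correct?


Correction capability = floor((d-1)/2) = floor((5-1)/2) = 2

2 errors


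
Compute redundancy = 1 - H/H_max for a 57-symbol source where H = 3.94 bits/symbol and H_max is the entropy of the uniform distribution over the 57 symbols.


H_max = log2(K) = log2(57) = 5.8329 bits/symbol. Redundancy = 1 - H/H_max = 1 - 3.94/5.8329 = 1 - 0.6755 = 0.3245

0.3245


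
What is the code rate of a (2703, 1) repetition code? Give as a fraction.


Rate = k/n = 1/2703

1/2703


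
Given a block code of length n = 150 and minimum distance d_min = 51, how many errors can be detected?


Detection capability = d_min - 1 = 51 - 1 = 50

50 errors


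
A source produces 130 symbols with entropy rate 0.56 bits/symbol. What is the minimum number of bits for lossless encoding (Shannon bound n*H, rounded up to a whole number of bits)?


Minimum bits >= n * H = 130 * 0.56 = 72.8, rounded up to a whole number of bits = 73

73 bits


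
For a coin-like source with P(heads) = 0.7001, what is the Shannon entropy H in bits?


H = -p*log2(p) - (1-p)*log2(1-p). -0.7001*log2(0.7001) = 0.360108; -0.2999*log2(0.2999) = 0.521060. H = 0.360108 + 0.521060 = 0.8812

0.8812 bits


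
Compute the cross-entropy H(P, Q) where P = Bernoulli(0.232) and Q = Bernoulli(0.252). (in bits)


H(P,Q) = -p*log2(q) - (1-p)*log2(1-q). -0.232*log2(0.252) = 0.461333; -0.768*log2(0.748) = 0.321707. H(P,Q) = 0.461333 + 0.321707 = 0.783

0.783 bits


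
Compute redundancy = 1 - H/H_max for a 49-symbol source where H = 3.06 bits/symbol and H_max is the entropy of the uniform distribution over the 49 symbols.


H_max = log2(K) = log2(49) = 5.6147 bits/symbol. Redundancy = 1 - H/H_max = 1 - 3.06/5.6147 = 1 - 0.545 = 0.455

0.455


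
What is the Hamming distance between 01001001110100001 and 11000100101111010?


Count differing positions: ^ . . . ^ ^ . ^ . ^ ^ . ^ ^ . ^ ^ = 10 differences

10


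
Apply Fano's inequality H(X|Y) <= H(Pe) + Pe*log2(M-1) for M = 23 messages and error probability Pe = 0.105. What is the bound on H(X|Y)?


H(Pe) = -Pe*log2(Pe) - (1-Pe)*log2(1-Pe) = -0.105*log2(0.105) - 0.895*log2(0.895) = 0.341412 + 0.143236 = 0.4846. Pe*log2(M-1) = 0.105*log2(22) = 0.468240. Bound = H(Pe) + Pe*log2(M-1) = 0.341412 + 0.143236 + 0.468240 = 0.9529

0.9529 bits


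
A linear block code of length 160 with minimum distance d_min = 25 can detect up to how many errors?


Detection capability = d_min - 1 = 25 - 1 = 24

24 errors


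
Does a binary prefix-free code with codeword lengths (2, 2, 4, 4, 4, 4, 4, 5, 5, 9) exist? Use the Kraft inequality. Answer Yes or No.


Kraft sum = sum(2^(-l_i)) = 0.877, need <= 1. Result: satisfied (a binary prefix-free code with these lengths exists)

Yes


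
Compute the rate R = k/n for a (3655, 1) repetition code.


Rate = k/n = 1/3655

1/3655


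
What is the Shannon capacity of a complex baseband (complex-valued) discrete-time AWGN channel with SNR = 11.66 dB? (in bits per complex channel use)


SNR_linear = 10^(11.66/10) = 14.6555; C = log2(1 + SNR_linear) = log2(1 + 14.6555) = 3.9686

3.9686 bits/channel use


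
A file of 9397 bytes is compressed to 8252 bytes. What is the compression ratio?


Ratio = original / compressed = 9397 / 8252 = 1.1388

1.1388


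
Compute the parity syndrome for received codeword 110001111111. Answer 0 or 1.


Syndrome = XOR of all bits = 1 XOR 1 XOR 0 XOR 0 XOR 0 XOR 1 XOR 1 XOR 1 XOR 1 XOR 1 XOR 1 XOR 1 = 1

1


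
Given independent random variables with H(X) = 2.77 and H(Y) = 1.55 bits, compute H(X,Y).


For independent variables, H(X,Y) = H(X) + H(Y) = 2.77 + 1.55 = 4.32

4.32 bits


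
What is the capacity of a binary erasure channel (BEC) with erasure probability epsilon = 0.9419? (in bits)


C = 1 - epsilon = 1 - 0.9419 = 0.0581

0.0581 bits


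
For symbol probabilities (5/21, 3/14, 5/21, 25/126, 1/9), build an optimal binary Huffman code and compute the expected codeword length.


Huffman construction (repeatedly merge the two least-probable nodes; each merge adds 1 bit to every symbol beneath it): 1/9 + 25/126 = 13/42; 3/14 + 5/21 = 19/42; 5/21 + 13/42 = 23/42; 19/42 + 23/42 = 1. Resulting codeword lengths (in the order the probabilities were given): (2, 2, 2, 3, 3). L_avg = sum(p_i * l_i) = 5/21*2 + 3/14*2 + 5/21*2 + 25/126*3 + 1/9*3 = 97/42 = 2.3095

2.3095 bits


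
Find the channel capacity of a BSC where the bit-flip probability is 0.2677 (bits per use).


H(p) = -p*log2(p) - (1-p)*log2(1-p) = -0.2677*log2(0.2677) - 0.7323*log2(0.7323) = 0.508981 + 0.329164 = 0.8381. C = 1 - H(p) = 1 - 0.8381 = 0.1619

0.1619 bits


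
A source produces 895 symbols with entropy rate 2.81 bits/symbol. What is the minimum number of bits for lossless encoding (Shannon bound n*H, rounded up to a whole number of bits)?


Minimum bits >= n * H = 895 * 2.81 = 2514.95, rounded up to a whole number of bits = 2515

2515 bits


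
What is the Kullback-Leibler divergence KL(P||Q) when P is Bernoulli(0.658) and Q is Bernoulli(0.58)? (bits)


KL = p*log2(p/q) + (1-p)*log2((1-p)/(1-q)) = 0.658*log2(0.658/0.58) + 0.342*log2(0.342/0.42) = 0.0184

0.0184 bits


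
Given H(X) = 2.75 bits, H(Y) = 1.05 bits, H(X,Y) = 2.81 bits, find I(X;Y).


I(X;Y) = H(X) + H(Y) - H(X,Y) = 2.75 + 1.05 - 2.81 = 0.99

0.99 bits


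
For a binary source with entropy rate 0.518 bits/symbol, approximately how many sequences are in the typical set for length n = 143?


log2|A_typical| = nH = 143 * 0.518 = 74.074, so |A_typical| ~ 2^74.074 = 1.988e+22

1.988e+22


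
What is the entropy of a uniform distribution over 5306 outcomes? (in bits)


H = log2(n) = log2(5306) = 12.3734

12.3734 bits


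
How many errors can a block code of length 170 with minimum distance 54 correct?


Correction capability = floor((d-1)/2) = floor((54-1)/2) = 26

26 errors


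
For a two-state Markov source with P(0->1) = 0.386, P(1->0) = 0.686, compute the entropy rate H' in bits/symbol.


Stationary distribution: pi_0 = p10/(p01+p10) = 0.6399, pi_1 = 0.3601. Entropy rate H' = pi_0*H(p01) + pi_1*H(p10) = 0.6399*0.9622 + 0.3601*0.8977 = 0.939

0.939 bits/symbol


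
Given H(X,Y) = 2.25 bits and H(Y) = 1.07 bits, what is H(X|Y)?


H(X|Y) = H(X,Y) - H(Y) = 2.25 - 1.07 = 1.18

1.18 bits


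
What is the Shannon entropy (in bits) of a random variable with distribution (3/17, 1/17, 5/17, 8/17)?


H = -sum(p_i * log2(p_i)). Terms: -(3/17)*log2(3/17) = 0.441618; -(1/17)*log2(1/17) = 0.240439; -(5/17)*log2(5/17) = 0.519275; -(8/17)*log2(8/17) = 0.511747. H = 0.441618 + 0.240439 + 0.519275 + 0.511747 = 1.7131

1.7131 bits


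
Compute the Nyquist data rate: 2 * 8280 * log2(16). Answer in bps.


Rate = 2 * B * log2(M) = 2 * 8280 * 4.0 = 66240.0

66240.0 bps


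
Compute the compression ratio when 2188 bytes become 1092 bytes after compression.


Ratio = original / compressed = 2188 / 1092 = 2.0037

2.0037


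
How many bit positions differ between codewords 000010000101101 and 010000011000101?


Count differing positions: . ^ . . ^ . . ^ ^ ^ . ^ . . . = 6 differences

6


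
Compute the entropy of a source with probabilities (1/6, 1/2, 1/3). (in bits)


H = -sum(p_i * log2(p_i)). Terms: -(1/6)*log2(1/6) = 0.430827; -(1/2)*log2(1/2) = 0.500000; -(1/3)*log2(1/3) = 0.528321. H = 0.430827 + 0.500000 + 0.528321 = 1.4591

1.4591 bits


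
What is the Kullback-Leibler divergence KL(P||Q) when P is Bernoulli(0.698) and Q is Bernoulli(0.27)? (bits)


KL = p*log2(p/q) + (1-p)*log2((1-p)/(1-q)) = 0.698*log2(0.698/0.27) + 0.302*log2(0.302/0.73) = 0.5719

0.5719 bits


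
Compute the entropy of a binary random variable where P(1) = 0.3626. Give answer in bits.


H = -p*log2(p) - (1-p)*log2(1-p). -0.3626*log2(0.3626) = 0.530683; -0.6374*log2(0.6374) = 0.414137. H = 0.530683 + 0.414137 = 0.9448

0.9448 bits


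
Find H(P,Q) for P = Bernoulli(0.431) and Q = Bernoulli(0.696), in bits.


H(P,Q) = -p*log2(q) - (1-p)*log2(1-q). -0.431*log2(0.696) = 0.225344; -0.569*log2(0.304) = 0.977461. H(P,Q) = 0.225344 + 0.977461 = 1.2028

1.2028 bits


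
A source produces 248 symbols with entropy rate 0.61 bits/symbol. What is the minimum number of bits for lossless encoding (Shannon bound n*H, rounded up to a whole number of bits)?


Minimum bits >= n * H = 248 * 0.61 = 151.28, rounded up to a whole number of bits = 152

152 bits


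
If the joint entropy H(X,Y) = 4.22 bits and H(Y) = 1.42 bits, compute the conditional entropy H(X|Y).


H(X|Y) = H(X,Y) - H(Y) = 4.22 - 1.42 = 2.8

2.8 bits


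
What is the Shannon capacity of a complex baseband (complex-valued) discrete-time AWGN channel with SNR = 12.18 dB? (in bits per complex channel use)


SNR_linear = 10^(12.18/10) = 16.5196; C = log2(1 + SNR_linear) = log2(1 + 16.5196) = 4.1309

4.1309 bits/channel use


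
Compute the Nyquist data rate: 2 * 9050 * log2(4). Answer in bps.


Rate = 2 * B * log2(M) = 2 * 9050 * 2.0 = 36200.0

36200.0 bps


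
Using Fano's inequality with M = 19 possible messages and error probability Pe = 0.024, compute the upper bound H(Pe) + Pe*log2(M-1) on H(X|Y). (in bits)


H(Pe) = -Pe*log2(Pe) - (1-Pe)*log2(1-Pe) = -0.024*log2(0.024) - 0.976*log2(0.976) = 0.129140 + 0.034206 = 0.1633. Pe*log2(M-1) = 0.024*log2(18) = 0.100078. Bound = H(Pe) + Pe*log2(M-1) = 0.129140 + 0.034206 + 0.100078 = 0.2634

0.2634 bits


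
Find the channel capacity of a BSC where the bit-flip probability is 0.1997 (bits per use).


H(p) = -p*log2(p) - (1-p)*log2(1-p) = -0.1997*log2(0.1997) - 0.8003*log2(0.8003) = 0.464122 + 0.257206 = 0.7213. C = 1 - H(p) = 1 - 0.7213 = 0.2787

0.2787 bits


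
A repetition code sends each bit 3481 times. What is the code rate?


Rate = k/n = 1/3481

1/3481


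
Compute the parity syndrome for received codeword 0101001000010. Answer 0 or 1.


Syndrome = XOR of all bits = 0 XOR 1 XOR 0 XOR 1 XOR 0 XOR 0 XOR 1 XOR 0 XOR 0 XOR 0 XOR 0 XOR 1 XOR 0 = 0

0


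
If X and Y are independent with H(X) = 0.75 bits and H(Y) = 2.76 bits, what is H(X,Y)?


For independent variables, H(X,Y) = H(X) + H(Y) = 0.75 + 2.76 = 3.51

3.51 bits


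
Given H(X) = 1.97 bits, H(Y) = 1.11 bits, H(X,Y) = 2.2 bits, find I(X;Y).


I(X;Y) = H(X) + H(Y) - H(X,Y) = 1.97 + 1.11 - 2.2 = 0.88

0.88 bits


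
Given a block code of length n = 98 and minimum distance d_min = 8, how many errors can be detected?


Detection capability = d_min - 1 = 8 - 1 = 7

7 errors


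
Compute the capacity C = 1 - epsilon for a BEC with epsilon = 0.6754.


C = 1 - epsilon = 1 - 0.6754 = 0.3246

0.3246 bits


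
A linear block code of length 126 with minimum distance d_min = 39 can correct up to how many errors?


Correction capability = floor((d-1)/2) = floor((39-1)/2) = 19

19 errors


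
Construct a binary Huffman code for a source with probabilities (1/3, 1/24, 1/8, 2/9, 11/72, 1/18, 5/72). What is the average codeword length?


Huffman construction (repeatedly merge the two least-probable nodes; each merge adds 1 bit to every symbol beneath it): 1/24 + 1/18 = 7/72; 5/72 + 7/72 = 1/6; 1/8 + 11/72 = 5/18; 1/6 + 2/9 = 7/18; 5/18 + 1/3 = 11/18; 7/18 + 11/18 = 1. Resulting codeword lengths (in the order the probabilities were given): (2, 4, 3, 2, 3, 4, 3). L_avg = sum(p_i * l_i) = 1/3*2 + 1/24*4 + 1/8*3 + 2/9*2 + 11/72*3 + 1/18*4 + 5/72*3 = 61/24 = 2.5417

2.5417 bits


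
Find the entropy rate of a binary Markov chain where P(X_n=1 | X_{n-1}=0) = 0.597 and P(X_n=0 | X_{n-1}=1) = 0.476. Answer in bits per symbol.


Stationary distribution: pi_0 = p10/(p01+p10) = 0.4436, pi_1 = 0.5564. Entropy rate H' = pi_0*H(p01) + pi_1*H(p10) = 0.4436*0.9727 + 0.5564*0.9983 = 0.987

0.987 bits/symbol


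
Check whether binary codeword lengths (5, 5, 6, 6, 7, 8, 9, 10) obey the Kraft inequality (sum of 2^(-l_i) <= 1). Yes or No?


Kraft sum = sum(2^(-l_i)) = 0.1084, need <= 1. Result: satisfied (a binary prefix-free code with these lengths exists)

Yes


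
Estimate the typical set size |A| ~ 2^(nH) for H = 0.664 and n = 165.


log2|A_typical| = nH = 165 * 0.664 = 109.56, so |A_typical| ~ 2^109.56 = 9.569e+32

9.569e+32


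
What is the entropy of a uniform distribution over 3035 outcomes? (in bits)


H = log2(n) = log2(3035) = 11.5675

11.5675 bits


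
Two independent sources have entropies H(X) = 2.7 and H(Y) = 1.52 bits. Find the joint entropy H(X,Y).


For independent variables, H(X,Y) = H(X) + H(Y) = 2.7 + 1.52 = 4.22

4.22 bits


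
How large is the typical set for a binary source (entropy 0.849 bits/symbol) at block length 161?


log2|A_typical| = nH = 161 * 0.849 = 136.689, so |A_typical| ~ 2^136.689 = 1.404e+41

1.404e+41


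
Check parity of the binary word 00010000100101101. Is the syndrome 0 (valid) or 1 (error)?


Syndrome = XOR of all bits = 0 XOR 0 XOR 0 XOR 1 XOR 0 XOR 0 XOR 0 XOR 0 XOR 1 XOR 0 XOR 0 XOR 1 XOR 0 XOR 1 XOR 1 XOR 0 XOR 1 = 0

0


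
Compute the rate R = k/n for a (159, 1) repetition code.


Rate = k/n = 1/159

1/159


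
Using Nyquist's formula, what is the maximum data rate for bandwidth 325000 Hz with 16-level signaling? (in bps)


Rate = 2 * B * log2(M) = 2 * 325000 * 4.0 = 2600000.0

2600000.0 bps


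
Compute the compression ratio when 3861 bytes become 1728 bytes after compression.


Ratio = original / compressed = 3861 / 1728 = 2.2344

2.2344


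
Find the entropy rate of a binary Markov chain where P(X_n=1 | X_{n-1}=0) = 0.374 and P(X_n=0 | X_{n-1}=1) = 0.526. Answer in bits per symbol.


Stationary distribution: pi_0 = p10/(p01+p10) = 0.5844, pi_1 = 0.4156. Entropy rate H' = pi_0*H(p01) + pi_1*H(p10) = 0.5844*0.9537 + 0.4156*0.998 = 0.9721

0.9721 bits/symbol


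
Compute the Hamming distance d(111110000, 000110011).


Count differing positions: ^ ^ ^ . . . . ^ ^ = 5 differences

5


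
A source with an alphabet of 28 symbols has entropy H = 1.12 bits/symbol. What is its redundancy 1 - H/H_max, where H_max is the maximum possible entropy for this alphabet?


H_max = log2(K) = log2(28) = 4.8074 bits/symbol. Redundancy = 1 - H/H_max = 1 - 1.12/4.8074 = 1 - 0.233 = 0.767

0.767


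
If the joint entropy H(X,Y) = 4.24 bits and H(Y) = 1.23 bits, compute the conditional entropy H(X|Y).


H(X|Y) = H(X,Y) - H(Y) = 4.24 - 1.23 = 3.01

3.01 bits


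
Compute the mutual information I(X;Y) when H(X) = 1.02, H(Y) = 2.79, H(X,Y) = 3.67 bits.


I(X;Y) = H(X) + H(Y) - H(X,Y) = 1.02 + 2.79 - 3.67 = 0.14

0.14 bits


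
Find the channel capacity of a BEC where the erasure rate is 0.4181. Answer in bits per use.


C = 1 - epsilon = 1 - 0.4181 = 0.5819

0.5819 bits


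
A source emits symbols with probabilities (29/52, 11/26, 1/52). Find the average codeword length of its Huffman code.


Huffman construction (repeatedly merge the two least-probable nodes; each merge adds 1 bit to every symbol beneath it): 1/52 + 11/26 = 23/52; 23/52 + 29/52 = 1. Resulting codeword lengths (in the order the probabilities were given): (1, 2, 2). L_avg = sum(p_i * l_i) = 29/52*1 + 11/26*2 + 1/52*2 = 75/52 = 1.4423

1.4423 bits


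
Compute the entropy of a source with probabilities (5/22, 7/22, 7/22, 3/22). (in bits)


H = -sum(p_i * log2(p_i)). Terms: -(5/22)*log2(5/22) = 0.485796; -(7/22)*log2(7/22) = 0.525661; -(7/22)*log2(7/22) = 0.525661; -(3/22)*log2(3/22) = 0.391973. H = 0.485796 + 0.525661 + 0.525661 + 0.391973 = 1.9291

1.9291 bits


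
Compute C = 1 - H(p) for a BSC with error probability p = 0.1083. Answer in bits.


H(p) = -p*log2(p) - (1-p)*log2(1-p) = -0.1083*log2(0.1083) - 0.8917*log2(0.8917) = 0.347307 + 0.147460 = 0.4948. C = 1 - H(p) = 1 - 0.4948 = 0.5052

0.5052 bits


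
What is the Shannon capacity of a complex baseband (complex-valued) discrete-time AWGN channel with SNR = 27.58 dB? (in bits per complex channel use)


SNR_linear = 10^(27.58/10) = 572.796; C = log2(1 + SNR_linear) = log2(1 + 572.796) = 9.1644

9.1644 bits/channel use


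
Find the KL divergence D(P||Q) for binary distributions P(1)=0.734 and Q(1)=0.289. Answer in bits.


KL = p*log2(p/q) + (1-p)*log2((1-p)/(1-q)) = 0.734*log2(0.734/0.289) + 0.266*log2(0.266/0.711) = 0.6097

0.6097 bits


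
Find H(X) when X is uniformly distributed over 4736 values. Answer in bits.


H = log2(n) = log2(4736) = 12.2095

12.2095 bits


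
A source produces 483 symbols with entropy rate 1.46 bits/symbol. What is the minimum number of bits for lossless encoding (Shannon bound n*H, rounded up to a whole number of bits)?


Minimum bits >= n * H = 483 * 1.46 = 705.18, rounded up to a whole number of bits = 706

706 bits


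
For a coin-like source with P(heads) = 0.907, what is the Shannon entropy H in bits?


H = -p*log2(p) - (1-p)*log2(1-p). -0.907*log2(0.907) = 0.127729; -0.093*log2(0.093) = 0.318676. H = 0.127729 + 0.318676 = 0.4464

0.4464 bits


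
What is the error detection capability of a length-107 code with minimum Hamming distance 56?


Detection capability = d_min - 1 = 56 - 1 = 55

55 errors


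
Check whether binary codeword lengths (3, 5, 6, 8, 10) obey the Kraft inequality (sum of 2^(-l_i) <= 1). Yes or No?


Kraft sum = sum(2^(-l_i)) = 0.1768, need <= 1. Result: satisfied (a binary prefix-free code with these lengths exists)

Yes


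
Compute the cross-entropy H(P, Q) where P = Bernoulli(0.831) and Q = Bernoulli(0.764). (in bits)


H(P,Q) = -p*log2(q) - (1-p)*log2(1-q). -0.831*log2(0.764) = 0.322723; -0.169*log2(0.236) = 0.352051. H(P,Q) = 0.322723 + 0.352051 = 0.6748

0.6748 bits


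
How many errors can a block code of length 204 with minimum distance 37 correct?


Correction capability = floor((d-1)/2) = floor((37-1)/2) = 18

18 errors


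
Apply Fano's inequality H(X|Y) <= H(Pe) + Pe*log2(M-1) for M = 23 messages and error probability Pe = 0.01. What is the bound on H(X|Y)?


H(Pe) = -Pe*log2(Pe) - (1-Pe)*log2(1-Pe) = -0.01*log2(0.01) - 0.99*log2(0.99) = 0.066439 + 0.014355 = 0.0808. Pe*log2(M-1) = 0.01*log2(22) = 0.044594. Bound = H(Pe) + Pe*log2(M-1) = 0.066439 + 0.014355 + 0.044594 = 0.1254

0.1254 bits


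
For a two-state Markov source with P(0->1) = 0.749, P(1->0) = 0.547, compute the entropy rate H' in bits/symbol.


Stationary distribution: pi_0 = p10/(p01+p10) = 0.4221, pi_1 = 0.5779. Entropy rate H' = pi_0*H(p01) + pi_1*H(p10) = 0.4221*0.8129 + 0.5779*0.9936 = 0.9173

0.9173 bits/symbol


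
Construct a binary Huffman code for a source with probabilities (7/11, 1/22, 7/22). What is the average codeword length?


Huffman construction (repeatedly merge the two least-probable nodes; each merge adds 1 bit to every symbol beneath it): 1/22 + 7/22 = 4/11; 4/11 + 7/11 = 1. Resulting codeword lengths (in the order the probabilities were given): (1, 2, 2). L_avg = sum(p_i * l_i) = 7/11*1 + 1/22*2 + 7/22*2 = 15/11 = 1.3636

1.3636 bits


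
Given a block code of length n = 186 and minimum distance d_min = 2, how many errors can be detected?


Detection capability = d_min - 1 = 2 - 1 = 1

1 errors


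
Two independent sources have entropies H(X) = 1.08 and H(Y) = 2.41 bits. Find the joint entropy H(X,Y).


For independent variables, H(X,Y) = H(X) + H(Y) = 1.08 + 2.41 = 3.49

3.49 bits


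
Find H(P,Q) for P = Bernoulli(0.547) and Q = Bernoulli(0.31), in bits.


H(P,Q) = -p*log2(q) - (1-p)*log2(1-q). -0.547*log2(0.31) = 0.924244; -0.453*log2(0.69) = 0.242505. H(P,Q) = 0.924244 + 0.242505 = 1.1667

1.1667 bits


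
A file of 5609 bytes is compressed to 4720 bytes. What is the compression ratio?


Ratio = original / compressed = 5609 / 4720 = 1.1883

1.1883


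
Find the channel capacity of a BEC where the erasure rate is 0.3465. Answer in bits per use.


C = 1 - epsilon = 1 - 0.3465 = 0.6535

0.6535 bits


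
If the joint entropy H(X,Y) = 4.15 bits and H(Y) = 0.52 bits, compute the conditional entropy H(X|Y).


H(X|Y) = H(X,Y) - H(Y) = 4.15 - 0.52 = 3.63

3.63 bits


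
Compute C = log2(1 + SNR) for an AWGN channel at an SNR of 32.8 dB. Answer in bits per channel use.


SNR_linear = 10^(32.8/10) = 1905.4607; C = log2(1 + SNR_linear) = log2(1 + 1905.4607) = 10.8967

10.8967 bits/channel use


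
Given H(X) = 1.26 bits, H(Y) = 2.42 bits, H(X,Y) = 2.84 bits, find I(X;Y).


I(X;Y) = H(X) + H(Y) - H(X,Y) = 1.26 + 2.42 - 2.84 = 0.84

0.84 bits


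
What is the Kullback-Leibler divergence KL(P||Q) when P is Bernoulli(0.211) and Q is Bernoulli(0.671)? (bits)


KL = p*log2(p/q) + (1-p)*log2((1-p)/(1-q)) = 0.211*log2(0.211/0.671) + 0.789*log2(0.789/0.329) = 0.6435

0.6435 bits


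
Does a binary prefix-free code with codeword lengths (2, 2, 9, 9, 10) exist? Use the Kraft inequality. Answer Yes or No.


Kraft sum = sum(2^(-l_i)) = 0.5049, need <= 1. Result: satisfied (a binary prefix-free code with these lengths exists)

Yes


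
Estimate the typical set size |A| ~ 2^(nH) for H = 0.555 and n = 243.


log2|A_typical| = nH = 243 * 0.555 = 134.865, so |A_typical| ~ 2^134.865 = 3.967e+40

3.967e+40


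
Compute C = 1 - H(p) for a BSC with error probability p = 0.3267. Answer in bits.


H(p) = -p*log2(p) - (1-p)*log2(1-p) = -0.3267*log2(0.3267) - 0.6733*log2(0.6733) = 0.527281 + 0.384238 = 0.9115. C = 1 - H(p) = 1 - 0.9115 = 0.0885

0.0885 bits


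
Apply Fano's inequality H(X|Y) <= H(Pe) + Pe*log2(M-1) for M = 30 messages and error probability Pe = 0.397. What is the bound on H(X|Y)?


H(Pe) = -Pe*log2(Pe) - (1-Pe)*log2(1-Pe) = -0.397*log2(0.397) - 0.603*log2(0.603) = 0.529117 + 0.440051 = 0.9692. Pe*log2(M-1) = 0.397*log2(29) = 1.928618. Bound = H(Pe) + Pe*log2(M-1) = 0.529117 + 0.440051 + 1.928618 = 2.8978

2.8978 bits


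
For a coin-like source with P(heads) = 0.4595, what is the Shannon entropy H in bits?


H = -p*log2(p) - (1-p)*log2(1-p). -0.4595*log2(0.4595) = 0.515496; -0.5405*log2(0.5405) = 0.479766. H = 0.515496 + 0.479766 = 0.9953

0.9953 bits


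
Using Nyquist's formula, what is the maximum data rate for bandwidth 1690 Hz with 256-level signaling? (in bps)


Rate = 2 * B * log2(M) = 2 * 1690 * 8.0 = 27040.0

27040.0 bps


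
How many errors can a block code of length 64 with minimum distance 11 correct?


Correction capability = floor((d-1)/2) = floor((11-1)/2) = 5

5 errors


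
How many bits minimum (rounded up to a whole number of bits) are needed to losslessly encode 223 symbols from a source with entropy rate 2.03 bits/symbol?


Minimum bits >= n * H = 223 * 2.03 = 452.69, rounded up to a whole number of bits = 453

453 bits


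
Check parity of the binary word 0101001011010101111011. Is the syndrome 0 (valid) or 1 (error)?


Syndrome = XOR of all bits = 0 XOR 1 XOR 0 XOR 1 XOR 0 XOR 0 XOR 1 XOR 0 XOR 1 XOR 1 XOR 0 XOR 1 XOR 0 XOR 1 XOR 0 XOR 1 XOR 1 XOR 1 XOR 1 XOR 0 XOR 1 XOR 1 = 1

1


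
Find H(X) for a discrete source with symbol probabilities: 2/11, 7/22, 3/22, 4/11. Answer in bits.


H = -sum(p_i * log2(p_i)). Terms: -(2/11)*log2(2/11) = 0.447169; -(7/22)*log2(7/22) = 0.525661; -(3/22)*log2(3/22) = 0.391973; -(4/11)*log2(4/11) = 0.530702. H = 0.447169 + 0.525661 + 0.391973 + 0.530702 = 1.8955

1.8955 bits


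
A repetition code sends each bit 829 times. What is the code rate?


Rate = k/n = 1/829

1/829


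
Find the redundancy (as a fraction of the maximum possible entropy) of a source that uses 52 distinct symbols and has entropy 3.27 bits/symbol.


H_max = log2(K) = log2(52) = 5.7004 bits/symbol. Redundancy = 1 - H/H_max = 1 - 3.27/5.7004 = 1 - 0.5736 = 0.4264

0.4264


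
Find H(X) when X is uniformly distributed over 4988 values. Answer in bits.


H = log2(n) = log2(4988) = 12.2842

12.2842 bits


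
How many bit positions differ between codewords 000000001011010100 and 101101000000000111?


Count differing positions: ^ . ^ ^ . ^ . . ^ . ^ ^ . ^ . . ^ ^ = 10 differences

10


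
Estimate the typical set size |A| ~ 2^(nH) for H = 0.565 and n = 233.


log2|A_typical| = nH = 233 * 0.565 = 131.645, so |A_typical| ~ 2^131.645 = 4.257e+39

4.257e+39


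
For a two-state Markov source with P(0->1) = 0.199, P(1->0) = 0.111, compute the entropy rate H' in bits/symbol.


Stationary distribution: pi_0 = p10/(p01+p10) = 0.3581, pi_1 = 0.6419. Entropy rate H' = pi_0*H(p01) + pi_1*H(p10) = 0.3581*0.7199 + 0.6419*0.5029 = 0.5806

0.5806 bits/symbol


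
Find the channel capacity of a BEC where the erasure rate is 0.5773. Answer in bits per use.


C = 1 - epsilon = 1 - 0.5773 = 0.4227

0.4227 bits


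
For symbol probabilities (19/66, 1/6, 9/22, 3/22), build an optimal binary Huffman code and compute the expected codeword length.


Huffman construction (repeatedly merge the two least-probable nodes; each merge adds 1 bit to every symbol beneath it): 3/22 + 1/6 = 10/33; 19/66 + 10/33 = 13/22; 9/22 + 13/22 = 1. Resulting codeword lengths (in the order the probabilities were given): (2, 3, 1, 3). L_avg = sum(p_i * l_i) = 19/66*2 + 1/6*3 + 9/22*1 + 3/22*3 = 125/66 = 1.8939

1.8939 bits


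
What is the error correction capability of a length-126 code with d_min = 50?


Correction capability = floor((d-1)/2) = floor((50-1)/2) = 24

24 errors


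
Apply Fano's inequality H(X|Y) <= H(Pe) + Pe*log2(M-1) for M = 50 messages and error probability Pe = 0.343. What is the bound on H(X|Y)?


H(Pe) = -Pe*log2(Pe) - (1-Pe)*log2(1-Pe) = -0.343*log2(0.343) - 0.657*log2(0.657) = 0.529496 + 0.398165 = 0.9277. Pe*log2(M-1) = 0.343*log2(49) = 1.925845. Bound = H(Pe) + Pe*log2(M-1) = 0.529496 + 0.398165 + 1.925845 = 2.8535

2.8535 bits


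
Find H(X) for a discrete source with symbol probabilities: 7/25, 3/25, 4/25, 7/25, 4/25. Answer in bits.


H = -sum(p_i * log2(p_i)). Terms: -(7/25)*log2(7/25) = 0.514220; -(3/25)*log2(3/25) = 0.367067; -(4/25)*log2(4/25) = 0.423017; -(7/25)*log2(7/25) = 0.514220; -(4/25)*log2(4/25) = 0.423017. H = 0.514220 + 0.367067 + 0.423017 + 0.514220 + 0.423017 = 2.2415

2.2415 bits


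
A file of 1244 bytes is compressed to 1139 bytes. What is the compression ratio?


Ratio = original / compressed = 1244 / 1139 = 1.0922

1.0922


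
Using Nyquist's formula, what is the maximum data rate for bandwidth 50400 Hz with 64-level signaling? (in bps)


Rate = 2 * B * log2(M) = 2 * 50400 * 6.0 = 604800.0

604800.0 bps


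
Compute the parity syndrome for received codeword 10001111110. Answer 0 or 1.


Syndrome = XOR of all bits = 1 XOR 0 XOR 0 XOR 0 XOR 1 XOR 1 XOR 1 XOR 1 XOR 1 XOR 1 XOR 0 = 1

1


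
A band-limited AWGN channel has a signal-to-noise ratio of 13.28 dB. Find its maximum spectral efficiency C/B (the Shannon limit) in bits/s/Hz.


SNR_linear = 10^(13.28/10) = 21.2814; C/B = log2(1 + SNR_linear) = log2(1 + 21.2814) = 4.4778

4.4778 bits/s/Hz


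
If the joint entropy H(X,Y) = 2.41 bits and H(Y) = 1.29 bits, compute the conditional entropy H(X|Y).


H(X|Y) = H(X,Y) - H(Y) = 2.41 - 1.29 = 1.12

1.12 bits


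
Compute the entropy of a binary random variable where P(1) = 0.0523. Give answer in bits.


H = -p*log2(p) - (1-p)*log2(1-p). -0.0523*log2(0.0523) = 0.222643; -0.9477*log2(0.9477) = 0.073445. H = 0.222643 + 0.073445 = 0.2961

0.2961 bits


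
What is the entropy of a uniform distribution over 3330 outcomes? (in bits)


H = log2(n) = log2(3330) = 11.7013

11.7013 bits


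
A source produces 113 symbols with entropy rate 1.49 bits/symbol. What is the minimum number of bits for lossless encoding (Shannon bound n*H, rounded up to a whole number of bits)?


Minimum bits >= n * H = 113 * 1.49 = 168.37, rounded up to a whole number of bits = 169

169 bits


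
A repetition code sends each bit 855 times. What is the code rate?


Rate = k/n = 1/855

1/855


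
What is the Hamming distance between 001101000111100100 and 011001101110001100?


Count differing positions: . ^ . ^ . . ^ . ^ . . ^ ^ . ^ . . . = 7 differences

7


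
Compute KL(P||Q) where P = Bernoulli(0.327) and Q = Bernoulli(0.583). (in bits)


KL = p*log2(p/q) + (1-p)*log2((1-p)/(1-q)) = 0.327*log2(0.327/0.583) + 0.673*log2(0.673/0.417) = 0.192

0.192 bits


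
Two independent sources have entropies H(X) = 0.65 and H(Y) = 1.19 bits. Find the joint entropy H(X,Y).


For independent variables, H(X,Y) = H(X) + H(Y) = 0.65 + 1.19 = 1.84

1.84 bits


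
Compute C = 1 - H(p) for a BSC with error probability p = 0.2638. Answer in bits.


H(p) = -p*log2(p) - (1-p)*log2(1-p) = -0.2638*log2(0.2638) - 0.7362*log2(0.7362) = 0.507151 + 0.325276 = 0.8324. C = 1 - H(p) = 1 - 0.8324 = 0.1676

0.1676 bits


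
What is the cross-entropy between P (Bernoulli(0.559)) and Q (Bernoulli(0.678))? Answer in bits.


H(P,Q) = -p*log2(q) - (1-p)*log2(1-q). -0.559*log2(0.678) = 0.313399; -0.441*log2(0.322) = 0.720977. H(P,Q) = 0.313399 + 0.720977 = 1.0344

1.0344 bits


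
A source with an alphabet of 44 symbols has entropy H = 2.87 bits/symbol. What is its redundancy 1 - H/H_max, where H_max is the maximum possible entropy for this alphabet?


H_max = log2(K) = log2(44) = 5.4594 bits/symbol. Redundancy = 1 - H/H_max = 1 - 2.87/5.4594 = 1 - 0.5257 = 0.4743

0.4743


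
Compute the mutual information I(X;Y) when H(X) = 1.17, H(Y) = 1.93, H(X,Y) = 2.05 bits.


I(X;Y) = H(X) + H(Y) - H(X,Y) = 1.17 + 1.93 - 2.05 = 1.05

1.05 bits


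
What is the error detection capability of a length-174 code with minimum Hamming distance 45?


Detection capability = d_min - 1 = 45 - 1 = 44

44 errors


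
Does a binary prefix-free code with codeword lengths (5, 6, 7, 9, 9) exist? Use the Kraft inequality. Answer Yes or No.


Kraft sum = sum(2^(-l_i)) = 0.0586, need <= 1. Result: satisfied (a binary prefix-free code with these lengths exists)

Yes


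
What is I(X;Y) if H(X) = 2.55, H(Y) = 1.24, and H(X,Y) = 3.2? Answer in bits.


I(X;Y) = H(X) + H(Y) - H(X,Y) = 2.55 + 1.24 - 3.2 = 0.59

0.59 bits


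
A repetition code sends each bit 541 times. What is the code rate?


Rate = k/n = 1/541

1/541


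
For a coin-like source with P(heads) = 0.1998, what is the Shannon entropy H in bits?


H = -p*log2(p) - (1-p)*log2(1-p). -0.1998*log2(0.1998) = 0.464210; -0.8002*log2(0.8002) = 0.257318. H = 0.464210 + 0.257318 = 0.7215

0.7215 bits


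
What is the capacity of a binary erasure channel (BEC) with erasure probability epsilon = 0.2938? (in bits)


C = 1 - epsilon = 1 - 0.2938 = 0.7062

0.7062 bits


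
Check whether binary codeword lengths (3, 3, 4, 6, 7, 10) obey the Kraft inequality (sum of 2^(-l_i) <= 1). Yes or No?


Kraft sum = sum(2^(-l_i)) = 0.3369, need <= 1. Result: satisfied (a binary prefix-free code with these lengths exists)

Yes


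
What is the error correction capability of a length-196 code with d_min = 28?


Correction capability = floor((d-1)/2) = floor((28-1)/2) = 13

13 errors


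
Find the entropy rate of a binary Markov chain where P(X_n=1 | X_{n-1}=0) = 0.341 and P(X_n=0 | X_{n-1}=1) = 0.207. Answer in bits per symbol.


Stationary distribution: pi_0 = p10/(p01+p10) = 0.3777, pi_1 = 0.6223. Entropy rate H' = pi_0*H(p01) + pi_1*H(p10) = 0.3777*0.9258 + 0.6223*0.7357 = 0.8075

0.8075 bits/symbol


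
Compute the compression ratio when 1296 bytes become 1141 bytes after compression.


Ratio = original / compressed = 1296 / 1141 = 1.1358

1.1358


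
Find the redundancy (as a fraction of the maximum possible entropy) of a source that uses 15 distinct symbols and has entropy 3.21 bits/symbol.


H_max = log2(K) = log2(15) = 3.9069 bits/symbol. Redundancy = 1 - H/H_max = 1 - 3.21/3.9069 = 1 - 0.8216 = 0.1784

0.1784


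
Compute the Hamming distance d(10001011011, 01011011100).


Count differing positions: ^ ^ . ^ . . . . ^ ^ ^ = 6 differences

6


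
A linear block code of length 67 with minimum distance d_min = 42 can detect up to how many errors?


Detection capability = d_min - 1 = 42 - 1 = 41

41 errors


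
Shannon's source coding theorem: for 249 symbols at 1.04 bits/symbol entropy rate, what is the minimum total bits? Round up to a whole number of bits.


Minimum bits >= n * H = 249 * 1.04 = 258.96, rounded up to a whole number of bits = 259

259 bits


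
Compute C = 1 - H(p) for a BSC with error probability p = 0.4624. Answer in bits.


H(p) = -p*log2(p) - (1-p)*log2(1-p) = -0.4624*log2(0.4624) - 0.5376*log2(0.5376) = 0.514553 + 0.481364 = 0.9959. C = 1 - H(p) = 1 - 0.9959 = 0.0041

0.0041 bits


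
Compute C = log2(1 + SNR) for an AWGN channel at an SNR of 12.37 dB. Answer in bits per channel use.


SNR_linear = 10^(12.37/10) = 17.2584; C = log2(1 + SNR_linear) = log2(1 + 17.2584) = 4.1905

4.1905 bits/channel use


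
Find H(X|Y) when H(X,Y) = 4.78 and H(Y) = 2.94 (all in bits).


H(X|Y) = H(X,Y) - H(Y) = 4.78 - 2.94 = 1.84

1.84 bits


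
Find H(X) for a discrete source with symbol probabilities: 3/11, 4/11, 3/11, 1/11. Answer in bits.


H = -sum(p_i * log2(p_i)). Terms: -(3/11)*log2(3/11) = 0.511219; -(4/11)*log2(4/11) = 0.530702; -(3/11)*log2(3/11) = 0.511219; -(1/11)*log2(1/11) = 0.314494. H = 0.511219 + 0.530702 + 0.511219 + 0.314494 = 1.8676

1.8676 bits


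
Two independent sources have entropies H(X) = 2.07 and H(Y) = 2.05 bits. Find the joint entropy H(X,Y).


For independent variables, H(X,Y) = H(X) + H(Y) = 2.07 + 2.05 = 4.12

4.12 bits


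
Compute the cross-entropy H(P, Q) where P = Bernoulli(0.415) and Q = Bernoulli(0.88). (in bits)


H(P,Q) = -p*log2(q) - (1-p)*log2(1-q). -0.415*log2(0.88) = 0.076536; -0.585*log2(0.12) = 1.789453. H(P,Q) = 0.076536 + 1.789453 = 1.866

1.866 bits


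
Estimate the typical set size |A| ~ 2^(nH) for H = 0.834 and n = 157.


log2|A_typical| = nH = 157 * 0.834 = 130.938, so |A_typical| ~ 2^130.938 = 2.608e+39

2.608e+39


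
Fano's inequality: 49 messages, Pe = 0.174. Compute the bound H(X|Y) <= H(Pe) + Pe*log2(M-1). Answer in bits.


H(Pe) = -Pe*log2(Pe) - (1-Pe)*log2(1-Pe) = -0.174*log2(0.174) - 0.826*log2(0.826) = 0.438974 + 0.227799 = 0.6668. Pe*log2(M-1) = 0.174*log2(48) = 0.971783. Bound = H(Pe) + Pe*log2(M-1) = 0.438974 + 0.227799 + 0.971783 = 1.6386

1.6386 bits


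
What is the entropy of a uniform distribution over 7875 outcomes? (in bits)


H = log2(n) = log2(7875) = 12.9431

12.9431 bits


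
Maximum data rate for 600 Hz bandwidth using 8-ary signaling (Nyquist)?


Rate = 2 * B * log2(M) = 2 * 600 * 3.0 = 3600.0

3600.0 bps


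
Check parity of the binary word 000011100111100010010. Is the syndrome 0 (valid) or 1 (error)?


Syndrome = XOR of all bits = 0 XOR 0 XOR 0 XOR 0 XOR 1 XOR 1 XOR 1 XOR 0 XOR 0 XOR 1 XOR 1 XOR 1 XOR 1 XOR 0 XOR 0 XOR 0 XOR 1 XOR 0 XOR 0 XOR 1 XOR 0 = 1

1


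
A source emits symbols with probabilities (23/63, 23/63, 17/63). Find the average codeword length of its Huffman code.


Huffman construction (repeatedly merge the two least-probable nodes; each merge adds 1 bit to every symbol beneath it): 17/63 + 23/63 = 40/63; 23/63 + 40/63 = 1. Resulting codeword lengths (in the order the probabilities were given): (2, 1, 2). L_avg = sum(p_i * l_i) = 23/63*2 + 23/63*1 + 17/63*2 = 103/63 = 1.6349

1.6349 bits


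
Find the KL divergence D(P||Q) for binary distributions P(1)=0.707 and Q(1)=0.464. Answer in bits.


KL = p*log2(p/q) + (1-p)*log2((1-p)/(1-q)) = 0.707*log2(0.707/0.464) + 0.293*log2(0.293/0.536) = 0.1743

0.1743 bits


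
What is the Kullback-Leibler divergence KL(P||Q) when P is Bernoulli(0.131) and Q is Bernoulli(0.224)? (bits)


KL = p*log2(p/q) + (1-p)*log2((1-p)/(1-q)) = 0.131*log2(0.131/0.224) + 0.869*log2(0.869/0.776) = 0.0405

0.0405 bits


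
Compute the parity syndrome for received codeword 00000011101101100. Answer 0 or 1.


Syndrome = XOR of all bits = 0 XOR 0 XOR 0 XOR 0 XOR 0 XOR 0 XOR 1 XOR 1 XOR 1 XOR 0 XOR 1 XOR 1 XOR 0 XOR 1 XOR 1 XOR 0 XOR 0 = 1

1


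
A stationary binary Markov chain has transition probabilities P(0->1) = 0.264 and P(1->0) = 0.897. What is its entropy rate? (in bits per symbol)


Stationary distribution: pi_0 = p10/(p01+p10) = 0.7726, pi_1 = 0.2274. Entropy rate H' = pi_0*H(p01) + pi_1*H(p10) = 0.7726*0.8327 + 0.2274*0.4784 = 0.7522

0.7522 bits/symbol


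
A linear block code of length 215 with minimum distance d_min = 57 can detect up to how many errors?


Detection capability = d_min - 1 = 57 - 1 = 56

56 errors


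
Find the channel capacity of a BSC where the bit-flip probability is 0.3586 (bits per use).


H(p) = -p*log2(p) - (1-p)*log2(1-p) = -0.3586*log2(0.3586) - 0.6414*log2(0.6414) = 0.530568 + 0.410947 = 0.9415. C = 1 - H(p) = 1 - 0.9415 = 0.0585

0.0585 bits


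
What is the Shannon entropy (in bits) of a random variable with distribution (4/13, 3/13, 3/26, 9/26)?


H = -sum(p_i * log2(p_i)). Terms: -(4/13)*log2(4/13) = 0.523212; -(3/13)*log2(3/13) = 0.488187; -(3/26)*log2(3/26) = 0.359478; -(9/26)*log2(9/26) = 0.529794. H = 0.523212 + 0.488187 + 0.359478 + 0.529794 = 1.9007

1.9007 bits


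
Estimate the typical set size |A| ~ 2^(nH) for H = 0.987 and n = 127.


log2|A_typical| = nH = 127 * 0.987 = 125.349, so |A_typical| ~ 2^125.349 = 5.418e+37

5.418e+37
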